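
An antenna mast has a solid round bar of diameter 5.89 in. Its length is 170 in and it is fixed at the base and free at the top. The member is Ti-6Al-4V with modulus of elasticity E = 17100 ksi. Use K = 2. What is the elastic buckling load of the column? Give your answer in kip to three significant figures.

I = πd⁴/64 = π×5.89⁴/64 = 59.08 in⁴
Effective length L_e = K·L = 2 × 170 = 340.0 in
P_cr = π²EI / L_e² = π² × 17100×10³ × 59.08 / 340.0² = 8.625×10^4 lb

P_cr ≈ 86.3 kip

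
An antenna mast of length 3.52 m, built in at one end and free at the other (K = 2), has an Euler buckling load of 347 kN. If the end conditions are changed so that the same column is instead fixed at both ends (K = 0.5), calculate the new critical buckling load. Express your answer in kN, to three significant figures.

P_cr ∝ 1/K², so P_cr,new = P_cr,old × (K_old/K_new)² = 347 × (2/0.5)²
= 347 × 16.00 = 5550 kN

P_cr ≈ 5550 kN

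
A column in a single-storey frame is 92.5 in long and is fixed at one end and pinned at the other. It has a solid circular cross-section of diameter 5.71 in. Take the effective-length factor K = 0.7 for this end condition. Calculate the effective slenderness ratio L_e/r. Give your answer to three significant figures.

λ ≈ 45.4

For a solid circle r = d/4 = 5.71/4 = 1.428 in
L_e = K·L = 0.7 × 92.5 = 64.75 in
λ = L_e / r_min = 64.750 / 1.428 = 45.4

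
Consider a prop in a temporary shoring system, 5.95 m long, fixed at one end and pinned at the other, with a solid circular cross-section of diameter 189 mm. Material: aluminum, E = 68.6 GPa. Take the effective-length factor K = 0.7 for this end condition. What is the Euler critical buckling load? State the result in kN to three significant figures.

I = πd⁴/64 = π×189⁴/64 = 6.264×10^7 mm⁴
I = 6.264×10^7 mm⁴ = 6.264×10^-5 m⁴
Effective length L_e = K·L = 0.7 × 5.95 = 4.165 m
P_cr = π²EI / L_e² = π² × 68.6×10⁹ × 6.264×10^-5 / 4.165² = 2.445×10^6 N

P_cr ≈ 2440 kN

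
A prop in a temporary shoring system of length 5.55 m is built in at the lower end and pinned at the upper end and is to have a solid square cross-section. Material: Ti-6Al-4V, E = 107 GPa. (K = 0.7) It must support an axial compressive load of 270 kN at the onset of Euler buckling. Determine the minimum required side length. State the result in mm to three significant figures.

L_e = K·L = 0.7 × 5.55 = 3.885 m
Required I = P_cr·L_e²/(π²E) = 2.700×10^5 × 3.885² / (π² × 1.07×10^11) = 3.859×10^-6 m⁴
I_req = 3.859×10^6 mm⁴
Solid square: I = a⁴/12  ⇒  a = (12I)^(1/4) = (12×3.859×10^6)^(1/4) = 82.5 mm

a ≈ 82.5 mm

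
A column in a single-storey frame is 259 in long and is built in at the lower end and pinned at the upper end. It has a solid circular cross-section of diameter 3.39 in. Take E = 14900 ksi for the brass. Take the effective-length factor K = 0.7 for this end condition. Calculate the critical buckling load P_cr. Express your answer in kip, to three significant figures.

I = πd⁴/64 = π×3.39⁴/64 = 6.483 in⁴
Effective length L_e = K·L = 0.7 × 259 = 181.3 in
P_cr = π²EI / L_e² = π² × 14900×10³ × 6.483 / 181.3² = 2.900×10^4 lb

P_cr ≈ 29.0 kip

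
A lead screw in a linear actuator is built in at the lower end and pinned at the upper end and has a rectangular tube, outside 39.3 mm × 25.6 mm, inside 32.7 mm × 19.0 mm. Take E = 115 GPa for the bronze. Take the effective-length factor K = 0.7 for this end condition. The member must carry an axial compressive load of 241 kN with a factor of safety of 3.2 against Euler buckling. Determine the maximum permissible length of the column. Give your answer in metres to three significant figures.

L_max ≈ 0.330 m

Weak-axis I_min = (h_o·b_o³ − h_i·b_i³)/12 with b_o = 25.6, b_i = 19.00 mm (shorter outer/inner sides).
I_min = (39.3×25.6³ − 32.70×19.00³)/12 = 3.625×10^4 mm⁴
I = 3.625×10^-8 m⁴
Required critical load P_cr = n·P = 3.2 × 241 = 771.2 kN = 7.712×10^5 N
From P_cr = π²EI/(K·L)²:  L = (1/K)·√(π²EI/P_cr) = (1/0.7)·√(π²×1.15×10^11×3.625×10^-8/7.712×10^5)
L = 0.330 m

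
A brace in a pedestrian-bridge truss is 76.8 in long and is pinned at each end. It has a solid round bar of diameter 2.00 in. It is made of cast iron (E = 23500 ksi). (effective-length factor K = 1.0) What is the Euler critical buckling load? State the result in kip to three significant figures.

I = πd⁴/64 = π×2.00⁴/64 = 0.7854 in⁴
Effective length L_e = K·L = 1 × 76.8 = 76.80 in
P_cr = π²EI / L_e² = π² × 23500×10³ × 0.7854 / 76.80² = 3.088×10^4 lb

P_cr ≈ 30.9 kip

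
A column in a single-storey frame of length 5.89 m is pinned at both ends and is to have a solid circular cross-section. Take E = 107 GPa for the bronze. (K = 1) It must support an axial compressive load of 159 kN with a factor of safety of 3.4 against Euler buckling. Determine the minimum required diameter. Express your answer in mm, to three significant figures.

Required P_cr = n·P = 3.4 × 159 = 540.6 kN
L_e = K·L = 1 × 5.89 = 5.890 m
Required I = P_cr·L_e²/(π²E) = 5.406×10^5 × 5.890² / (π² × 1.07×10^11) = 1.776×10^-5 m⁴
I_req = 1.776×10^7 mm⁴
Solid circle: I = πd⁴/64  ⇒  d = (64I/π)^(1/4) = (64×1.776×10^7/π)^(1/4) = 138 mm

d ≈ 138 mm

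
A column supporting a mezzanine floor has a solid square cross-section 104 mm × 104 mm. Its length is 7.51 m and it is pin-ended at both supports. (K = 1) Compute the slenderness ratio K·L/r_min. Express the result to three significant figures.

λ ≈ 250

I = a⁴/12 = 104⁴/12 = 9.749×10^6 mm⁴
A = 1.082×10^4 mm²;  r_min = √(I/A) = √(9.749×10^6/1.082×10^4) = 30.02 mm
L_e = K·L = 1 × 7.51 m = 7.510 m = 7510.0 mm
λ = L_e / r_min = 7510.0 / 30.02 = 250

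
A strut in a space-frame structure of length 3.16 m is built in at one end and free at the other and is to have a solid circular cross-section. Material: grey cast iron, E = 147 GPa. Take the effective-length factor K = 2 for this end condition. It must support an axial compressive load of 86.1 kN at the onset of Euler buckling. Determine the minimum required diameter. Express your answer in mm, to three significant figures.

L_e = K·L = 2 × 3.16 = 6.320 m
Required I = P_cr·L_e²/(π²E) = 8.610×10^4 × 6.320² / (π² × 1.47×10^11) = 2.370×10^-6 m⁴
I_req = 2.370×10^6 mm⁴
Solid circle: I = πd⁴/64  ⇒  d = (64I/π)^(1/4) = (64×2.370×10^6/π)^(1/4) = 83.4 mm

d ≈ 83.4 mm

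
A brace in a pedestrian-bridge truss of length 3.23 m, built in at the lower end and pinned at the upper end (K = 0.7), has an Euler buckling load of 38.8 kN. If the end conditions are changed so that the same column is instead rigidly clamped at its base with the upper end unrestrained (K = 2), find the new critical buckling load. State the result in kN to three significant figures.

P_cr ≈ 4.75 kN

P_cr ∝ 1/K², so P_cr,new = P_cr,old × (K_old/K_new)² = 38.8 × (0.7/2)²
= 38.8 × 0.1225 = 4.75 kN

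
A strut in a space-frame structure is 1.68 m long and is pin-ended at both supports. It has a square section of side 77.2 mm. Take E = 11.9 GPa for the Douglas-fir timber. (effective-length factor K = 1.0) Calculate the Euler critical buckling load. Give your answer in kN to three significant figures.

I = a⁴/12 = 77.2⁴/12 = 2.960×10^6 mm⁴
I = 2.960×10^6 mm⁴ = 2.960×10^-6 m⁴
Effective length L_e = K·L = 1 × 1.68 = 1.680 m
P_cr = π²EI / L_e² = π² × 11.9×10⁹ × 2.960×10^-6 / 1.680² = 1.232×10^5 N

P_cr ≈ 123 kN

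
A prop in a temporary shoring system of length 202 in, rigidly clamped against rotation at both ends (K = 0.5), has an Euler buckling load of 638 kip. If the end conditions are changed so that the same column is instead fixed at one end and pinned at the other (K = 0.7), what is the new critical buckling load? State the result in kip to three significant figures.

P_cr ∝ 1/K², so P_cr,new = P_cr,old × (K_old/K_new)² = 638 × (0.5/0.7)²
= 638 × 0.5102 = 326 kip

P_cr ≈ 326 kip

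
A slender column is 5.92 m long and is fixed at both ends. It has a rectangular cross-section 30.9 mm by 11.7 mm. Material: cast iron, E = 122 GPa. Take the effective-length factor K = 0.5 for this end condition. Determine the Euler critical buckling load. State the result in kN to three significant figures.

Buckling occurs about the weak axis: I_min = h·b³/12 with b = 11.7 mm (the shorter side).
I_min = 30.9×11.7³/12 = 4.124×10^3 mm⁴
I = 4.124×10^3 mm⁴ = 4.124×10^-9 m⁴
Effective length L_e = K·L = 0.5 × 5.92 = 2.960 m
P_cr = π²EI / L_e² = π² × 122×10⁹ × 4.124×10^-9 / 2.960² = 566.8 N

P_cr ≈ 0.567 kN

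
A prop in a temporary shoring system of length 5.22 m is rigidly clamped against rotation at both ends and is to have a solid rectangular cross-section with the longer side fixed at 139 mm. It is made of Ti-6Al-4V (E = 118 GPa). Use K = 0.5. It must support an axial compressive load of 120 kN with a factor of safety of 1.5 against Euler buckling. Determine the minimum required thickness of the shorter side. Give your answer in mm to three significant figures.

Required P_cr = n·P = 1.5 × 120 = 180.0 kN
L_e = K·L = 0.5 × 5.22 = 2.610 m
Required I = P_cr·L_e²/(π²E) = 1.800×10^5 × 2.610² / (π² × 1.18×10^11) = 1.053×10^-6 m⁴
I_req = 1.053×10^6 mm⁴
Rectangle, weak axis: I_min = h·b³/12 with h = 139 mm fixed  ⇒  b = (12I/h)^(1/3) = 45.0 mm

b ≈ 45.0 mm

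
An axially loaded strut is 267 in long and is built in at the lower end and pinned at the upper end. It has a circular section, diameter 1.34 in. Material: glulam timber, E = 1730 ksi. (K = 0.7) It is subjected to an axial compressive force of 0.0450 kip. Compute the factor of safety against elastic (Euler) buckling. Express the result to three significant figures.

I = πd⁴/64 = π×1.34⁴/64 = 0.1583 in⁴
Effective length L_e = K·L = 0.7 × 267 = 186.9 in
P_cr = π²EI / L_e² = π² × 1730×10³ × 0.1583 / 186.9² = 77.36 lb
Factor of safety n = P_cr / P = 0.077360 / 0.0450 = 1.72

n ≈ 1.72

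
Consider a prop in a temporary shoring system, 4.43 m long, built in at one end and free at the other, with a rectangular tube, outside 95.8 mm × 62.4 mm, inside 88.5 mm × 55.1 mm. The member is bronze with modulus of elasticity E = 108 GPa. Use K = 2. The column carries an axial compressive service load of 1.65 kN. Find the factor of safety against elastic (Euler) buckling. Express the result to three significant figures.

Weak-axis I_min = (h_o·b_o³ − h_i·b_i³)/12 with b_o = 62.4, b_i = 55.10 mm (shorter outer/inner sides).
I_min = (95.8×62.4³ − 88.50×55.10³)/12 = 7.060×10^5 mm⁴
I = 7.060×10^5 mm⁴ = 7.060×10^-7 m⁴
Effective length L_e = K·L = 2 × 4.43 = 8.860 m
P_cr = π²EI / L_e² = π² × 108×10⁹ × 7.060×10^-7 / 8.860² = 9.586×10^3 N
Factor of safety n = P_cr / P = 9.5864 / 1.65 = 5.81

n ≈ 5.81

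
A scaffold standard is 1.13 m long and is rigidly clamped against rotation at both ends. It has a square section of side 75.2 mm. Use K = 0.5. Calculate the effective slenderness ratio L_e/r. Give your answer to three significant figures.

λ ≈ 26.0

I = a⁴/12 = 75.2⁴/12 = 2.665×10^6 mm⁴
A = 5.655×10^3 mm²;  r_min = √(I/A) = √(2.665×10^6/5.655×10^3) = 21.71 mm
L_e = K·L = 0.5 × 1.13 m = 0.5650 m = 565.00 mm
λ = L_e / r_min = 565.00 / 21.71 = 26.0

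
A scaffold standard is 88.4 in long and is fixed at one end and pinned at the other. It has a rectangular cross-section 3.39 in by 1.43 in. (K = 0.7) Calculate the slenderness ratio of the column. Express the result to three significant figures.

For a rectangle r_min = b/√12 = 1.43/√12 = 0.4128 in
L_e = K·L = 0.7 × 88.4 = 61.88 in
λ = L_e / r_min = 61.880 / 0.4128 = 150

λ ≈ 150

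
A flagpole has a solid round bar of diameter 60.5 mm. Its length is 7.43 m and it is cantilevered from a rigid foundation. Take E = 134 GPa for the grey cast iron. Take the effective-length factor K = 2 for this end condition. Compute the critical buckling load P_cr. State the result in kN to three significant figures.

P_cr ≈ 3.94 kN

I = πd⁴/64 = π×60.5⁴/64 = 6.576×10^5 mm⁴
I = 6.576×10^5 mm⁴ = 6.576×10^-7 m⁴
Effective length L_e = K·L = 2 × 7.43 = 14.86 m
P_cr = π²EI / L_e² = π² × 134×10⁹ × 6.576×10^-7 / 14.86² = 3.939×10^3 N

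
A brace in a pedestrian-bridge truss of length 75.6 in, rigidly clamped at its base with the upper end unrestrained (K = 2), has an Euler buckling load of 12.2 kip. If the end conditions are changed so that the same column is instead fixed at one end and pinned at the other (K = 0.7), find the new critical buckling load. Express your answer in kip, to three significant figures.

P_cr ≈ 99.6 kip

P_cr ∝ 1/K², so P_cr,new = P_cr,old × (K_old/K_new)² = 12.2 × (2/0.7)²
= 12.2 × 8.163 = 99.6 kip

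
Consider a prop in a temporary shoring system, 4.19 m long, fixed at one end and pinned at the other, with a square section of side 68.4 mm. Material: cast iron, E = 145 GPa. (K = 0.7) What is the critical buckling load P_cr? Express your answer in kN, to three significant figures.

P_cr ≈ 303 kN

I = a⁴/12 = 68.4⁴/12 = 1.824×10^6 mm⁴
I = 1.824×10^6 mm⁴ = 1.824×10^-6 m⁴
Effective length L_e = K·L = 0.7 × 4.19 = 2.933 m
P_cr = π²EI / L_e² = π² × 145×10⁹ × 1.824×10^-6 / 2.933² = 3.034×10^5 N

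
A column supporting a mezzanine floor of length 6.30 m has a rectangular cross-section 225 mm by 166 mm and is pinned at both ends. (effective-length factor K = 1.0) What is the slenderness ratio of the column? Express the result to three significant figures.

For a rectangle r_min = b/√12 = 166/√12 = 47.92 mm
L_e = K·L = 1 × 6.30 m = 6.300 m = 6300.0 mm
λ = L_e / r_min = 6300.0 / 47.92 = 131

λ ≈ 131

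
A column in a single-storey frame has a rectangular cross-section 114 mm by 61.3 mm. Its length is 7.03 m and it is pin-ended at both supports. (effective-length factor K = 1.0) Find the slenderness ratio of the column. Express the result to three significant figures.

λ ≈ 397

For a rectangle r_min = b/√12 = 61.3/√12 = 17.70 mm
L_e = K·L = 1 × 7.03 m = 7.030 m = 7030.0 mm
λ = L_e / r_min = 7030.0 / 17.70 = 397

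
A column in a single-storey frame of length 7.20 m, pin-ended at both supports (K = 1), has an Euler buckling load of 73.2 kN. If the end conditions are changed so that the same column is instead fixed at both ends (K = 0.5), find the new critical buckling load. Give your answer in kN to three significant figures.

P_cr ≈ 293 kN

P_cr ∝ 1/K², so P_cr,new = P_cr,old × (K_old/K_new)² = 73.2 × (1/0.5)²
= 73.2 × 4.000 = 293 kN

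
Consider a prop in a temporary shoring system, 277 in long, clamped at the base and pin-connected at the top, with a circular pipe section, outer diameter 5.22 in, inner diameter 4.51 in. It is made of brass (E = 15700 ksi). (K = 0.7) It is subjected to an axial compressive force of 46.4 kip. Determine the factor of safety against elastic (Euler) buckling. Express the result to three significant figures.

d_o = 5.22 in, d_i = 4.51 in
I = π(d_o⁴ − d_i⁴)/64 = π(5.22⁴ − 4.510⁴)/64 = 16.14 in⁴
Effective length L_e = K·L = 0.7 × 277 = 193.9 in
P_cr = π²EI / L_e² = π² × 15700×10³ × 16.14 / 193.9² = 6.651×10^4 lb
Factor of safety n = P_cr / P = 66.510 / 46.4 = 1.43

n ≈ 1.43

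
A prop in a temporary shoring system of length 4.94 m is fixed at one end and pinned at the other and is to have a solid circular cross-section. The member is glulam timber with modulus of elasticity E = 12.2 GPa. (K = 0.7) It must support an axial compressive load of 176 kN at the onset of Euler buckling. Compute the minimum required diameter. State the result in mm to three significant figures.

L_e = K·L = 0.7 × 4.94 = 3.458 m
Required I = P_cr·L_e²/(π²E) = 1.760×10^5 × 3.458² / (π² × 1.22×10^10) = 1.748×10^-5 m⁴
I_req = 1.748×10^7 mm⁴
Solid circle: I = πd⁴/64  ⇒  d = (64I/π)^(1/4) = (64×1.748×10^7/π)^(1/4) = 137 mm

d ≈ 137 mm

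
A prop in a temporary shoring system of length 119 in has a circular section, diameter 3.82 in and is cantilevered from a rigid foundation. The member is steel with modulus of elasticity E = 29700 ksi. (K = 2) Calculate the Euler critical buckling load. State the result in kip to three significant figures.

P_cr ≈ 54.1 kip

I = πd⁴/64 = π×3.82⁴/64 = 10.45 in⁴
Effective length L_e = K·L = 2 × 119 = 238.0 in
P_cr = π²EI / L_e² = π² × 29700×10³ × 10.45 / 238.0² = 5.409×10^4 lb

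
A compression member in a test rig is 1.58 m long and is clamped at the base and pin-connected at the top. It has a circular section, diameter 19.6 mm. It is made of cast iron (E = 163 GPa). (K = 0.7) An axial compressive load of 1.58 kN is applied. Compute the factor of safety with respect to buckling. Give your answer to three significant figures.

n ≈ 6.03

I = πd⁴/64 = π×19.6⁴/64 = 7.244×10^3 mm⁴
I = 7.244×10^3 mm⁴ = 7.244×10^-9 m⁴
Effective length L_e = K·L = 0.7 × 1.58 = 1.106 m
P_cr = π²EI / L_e² = π² × 163×10⁹ × 7.244×10^-9 / 1.106² = 9.527×10^3 N
Factor of safety n = P_cr / P = 9.5273 / 1.58 = 6.03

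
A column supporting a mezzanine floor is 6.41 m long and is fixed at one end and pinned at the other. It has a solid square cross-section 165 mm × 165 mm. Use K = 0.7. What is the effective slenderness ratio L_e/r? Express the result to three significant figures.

λ ≈ 94.2

For a square r = a/√12 = 165/√12 = 47.63 mm
L_e = K·L = 0.7 × 6.41 m = 4.487 m = 4487.0 mm
λ = L_e / r_min = 4487.0 / 47.63 = 94.2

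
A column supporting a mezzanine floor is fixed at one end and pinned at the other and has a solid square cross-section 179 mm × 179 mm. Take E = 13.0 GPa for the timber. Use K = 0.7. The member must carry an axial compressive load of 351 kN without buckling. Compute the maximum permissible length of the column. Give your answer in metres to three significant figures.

L_max ≈ 7.99 m

I = a⁴/12 = 179⁴/12 = 8.555×10^7 mm⁴
I = 8.555×10^-5 m⁴
At the buckling limit P_cr = P = 3.510×10^5 N
From P_cr = π²EI/(K·L)²:  L = (1/K)·√(π²EI/P_cr) = (1/0.7)·√(π²×1.30×10^10×8.555×10^-5/3.510×10^5)
L = 7.99 m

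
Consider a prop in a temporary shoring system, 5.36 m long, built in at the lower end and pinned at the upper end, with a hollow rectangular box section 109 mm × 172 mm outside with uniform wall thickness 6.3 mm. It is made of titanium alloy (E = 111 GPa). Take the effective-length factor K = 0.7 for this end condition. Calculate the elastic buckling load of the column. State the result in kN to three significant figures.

Inner dimensions: h_i = 172 − 2×6.3 = 159.4 mm, b_i = 109 − 2×6.3 = 96.40 mm
Weak-axis I_min = (h_o·b_o³ − h_i·b_i³)/12 with b_o = 109, b_i = 96.40 mm (shorter outer/inner sides).
I_min = (172×109³ − 159.4×96.40³)/12 = 6.662×10^6 mm⁴
I = 6.662×10^6 mm⁴ = 6.662×10^-6 m⁴
Effective length L_e = K·L = 0.7 × 5.36 = 3.752 m
P_cr = π²EI / L_e² = π² × 111×10⁹ × 6.662×10^-6 / 3.752² = 5.185×10^5 N

P_cr ≈ 518 kN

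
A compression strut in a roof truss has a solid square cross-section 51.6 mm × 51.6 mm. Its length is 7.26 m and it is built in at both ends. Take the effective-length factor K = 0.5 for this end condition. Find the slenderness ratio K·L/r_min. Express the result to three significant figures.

For a square r = a/√12 = 51.6/√12 = 14.90 mm
L_e = K·L = 0.5 × 7.26 m = 3.630 m = 3630.0 mm
λ = L_e / r_min = 3630.0 / 14.90 = 244

λ ≈ 244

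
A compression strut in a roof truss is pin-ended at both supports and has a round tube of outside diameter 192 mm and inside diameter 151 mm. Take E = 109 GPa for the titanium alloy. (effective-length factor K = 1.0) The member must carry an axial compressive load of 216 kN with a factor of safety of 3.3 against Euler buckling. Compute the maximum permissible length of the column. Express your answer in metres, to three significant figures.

d_o = 192 mm, d_i = 151 mm
I = π(d_o⁴ − d_i⁴)/64 = π(192⁴ − 151.0⁴)/64 = 4.119×10^7 mm⁴
I = 4.119×10^-5 m⁴
Required critical load P_cr = n·P = 3.3 × 216 = 712.8 kN = 7.128×10^5 N
From P_cr = π²EI/(K·L)²:  L = (1/K)·√(π²EI/P_cr) = (1/1)·√(π²×1.09×10^11×4.119×10^-5/7.128×10^5)
L = 7.88 m

L_max ≈ 7.88 m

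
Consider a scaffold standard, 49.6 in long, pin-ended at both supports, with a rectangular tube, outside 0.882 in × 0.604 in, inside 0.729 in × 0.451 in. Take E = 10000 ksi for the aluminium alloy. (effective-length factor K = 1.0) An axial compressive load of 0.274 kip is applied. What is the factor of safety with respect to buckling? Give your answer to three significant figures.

Weak-axis I_min = (h_o·b_o³ − h_i·b_i³)/12 with b_o = 0.604, b_i = 0.4510 in (shorter outer/inner sides).
I_min = (0.882×0.604³ − 0.7290×0.4510³)/12 = 1.062×10^-2 in⁴
Effective length L_e = K·L = 1 × 49.6 = 49.60 in
P_cr = π²EI / L_e² = π² × 10000×10³ × 1.062×10^-2 / 49.60² = 426.2 lb
Factor of safety n = P_cr / P = 0.42616 / 0.274 = 1.56

n ≈ 1.56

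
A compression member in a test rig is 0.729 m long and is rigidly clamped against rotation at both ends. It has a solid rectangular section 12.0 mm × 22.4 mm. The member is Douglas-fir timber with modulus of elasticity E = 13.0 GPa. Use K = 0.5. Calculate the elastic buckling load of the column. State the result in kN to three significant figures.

Buckling occurs about the weak axis: I_min = h·b³/12 with b = 12.0 mm (the shorter side).
I_min = 22.4×12.0³/12 = 3.226×10^3 mm⁴
I = 3.226×10^3 mm⁴ = 3.226×10^-9 m⁴
Effective length L_e = K·L = 0.5 × 0.729 = 0.3645 m
P_cr = π²EI / L_e² = π² × 13.0×10⁹ × 3.226×10^-9 / 0.3645² = 3.115×10^3 N

P_cr ≈ 3.12 kN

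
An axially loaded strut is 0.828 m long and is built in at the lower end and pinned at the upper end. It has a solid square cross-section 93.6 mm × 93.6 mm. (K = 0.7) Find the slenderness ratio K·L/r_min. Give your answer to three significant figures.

λ ≈ 21.5

For a square r = a/√12 = 93.6/√12 = 27.02 mm
L_e = K·L = 0.7 × 0.828 m = 0.5796 m = 579.60 mm
λ = L_e / r_min = 579.60 / 27.02 = 21.5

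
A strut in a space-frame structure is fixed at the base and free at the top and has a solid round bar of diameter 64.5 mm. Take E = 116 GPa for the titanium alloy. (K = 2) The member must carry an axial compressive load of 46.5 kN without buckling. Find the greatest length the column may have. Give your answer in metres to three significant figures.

L_max ≈ 2.29 m

I = πd⁴/64 = π×64.5⁴/64 = 8.496×10^5 mm⁴
I = 8.496×10^-7 m⁴
At the buckling limit P_cr = P = 4.650×10^4 N
From P_cr = π²EI/(K·L)²:  L = (1/K)·√(π²EI/P_cr) = (1/2)·√(π²×1.16×10^11×8.496×10^-7/4.650×10^4)
L = 2.29 m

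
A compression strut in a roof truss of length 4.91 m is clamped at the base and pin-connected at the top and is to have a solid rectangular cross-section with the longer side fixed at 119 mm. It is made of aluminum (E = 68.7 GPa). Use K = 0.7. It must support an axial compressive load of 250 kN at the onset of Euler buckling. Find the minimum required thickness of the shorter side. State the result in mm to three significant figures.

L_e = K·L = 0.7 × 4.91 = 3.437 m
Required I = P_cr·L_e²/(π²E) = 2.500×10^5 × 3.437² / (π² × 6.87×10^10) = 4.356×10^-6 m⁴
I_req = 4.356×10^6 mm⁴
Rectangle, weak axis: I_min = h·b³/12 with h = 119 mm fixed  ⇒  b = (12I/h)^(1/3) = 76.0 mm

b ≈ 76.0 mm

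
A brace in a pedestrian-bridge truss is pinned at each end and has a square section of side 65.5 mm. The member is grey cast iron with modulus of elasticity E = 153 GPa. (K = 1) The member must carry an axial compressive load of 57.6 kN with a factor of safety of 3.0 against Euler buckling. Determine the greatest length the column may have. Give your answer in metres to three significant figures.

L_max ≈ 3.66 m

I = a⁴/12 = 65.5⁴/12 = 1.534×10^6 mm⁴
I = 1.534×10^-6 m⁴
Required critical load P_cr = n·P = 3.0 × 57.6 = 172.8 kN = 1.728×10^5 N
From P_cr = π²EI/(K·L)²:  L = (1/K)·√(π²EI/P_cr) = (1/1)·√(π²×1.53×10^11×1.534×10^-6/1.728×10^5)
L = 3.66 m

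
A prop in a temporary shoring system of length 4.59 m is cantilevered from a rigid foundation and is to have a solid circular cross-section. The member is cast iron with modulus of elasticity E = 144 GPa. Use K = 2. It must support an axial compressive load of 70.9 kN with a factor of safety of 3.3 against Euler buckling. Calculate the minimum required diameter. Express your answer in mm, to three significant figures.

d ≈ 130 mm

Required P_cr = n·P = 3.3 × 70.9 = 234.0 kN
L_e = K·L = 2 × 4.59 = 9.180 m
Required I = P_cr·L_e²/(π²E) = 2.340×10^5 × 9.180² / (π² × 1.44×10^11) = 1.387×10^-5 m⁴
I_req = 1.387×10^7 mm⁴
Solid circle: I = πd⁴/64  ⇒  d = (64I/π)^(1/4) = (64×1.387×10^7/π)^(1/4) = 130 mm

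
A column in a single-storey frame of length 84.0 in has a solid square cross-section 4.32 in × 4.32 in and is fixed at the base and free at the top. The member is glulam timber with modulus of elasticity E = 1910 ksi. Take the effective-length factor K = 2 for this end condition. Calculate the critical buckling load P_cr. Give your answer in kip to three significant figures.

P_cr ≈ 19.4 kip

I = a⁴/12 = 4.32⁴/12 = 29.02 in⁴
Effective length L_e = K·L = 2 × 84.0 = 168.0 in
P_cr = π²EI / L_e² = π² × 1910×10³ × 29.02 / 168.0² = 1.939×10^4 lb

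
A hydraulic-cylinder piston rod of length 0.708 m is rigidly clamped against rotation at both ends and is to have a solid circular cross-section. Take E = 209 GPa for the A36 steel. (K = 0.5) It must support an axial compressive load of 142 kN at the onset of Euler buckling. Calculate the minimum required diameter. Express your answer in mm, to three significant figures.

d ≈ 20.5 mm

L_e = K·L = 0.5 × 0.708 = 0.3540 m
Required I = P_cr·L_e²/(π²E) = 1.420×10^5 × 0.3540² / (π² × 2.09×10^11) = 8.627×10^-9 m⁴
I_req = 8.627×10^3 mm⁴
Solid circle: I = πd⁴/64  ⇒  d = (64I/π)^(1/4) = (64×8.627×10^3/π)^(1/4) = 20.5 mm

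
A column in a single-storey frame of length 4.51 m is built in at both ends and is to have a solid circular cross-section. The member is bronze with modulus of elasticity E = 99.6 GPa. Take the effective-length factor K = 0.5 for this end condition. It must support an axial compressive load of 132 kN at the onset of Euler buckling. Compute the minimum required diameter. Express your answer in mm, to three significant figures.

L_e = K·L = 0.5 × 4.51 = 2.255 m
Required I = P_cr·L_e²/(π²E) = 1.320×10^5 × 2.255² / (π² × 9.96×10^10) = 6.828×10^-7 m⁴
I_req = 6.828×10^5 mm⁴
Solid circle: I = πd⁴/64  ⇒  d = (64I/π)^(1/4) = (64×6.828×10^5/π)^(1/4) = 61.1 mm

d ≈ 61.1 mm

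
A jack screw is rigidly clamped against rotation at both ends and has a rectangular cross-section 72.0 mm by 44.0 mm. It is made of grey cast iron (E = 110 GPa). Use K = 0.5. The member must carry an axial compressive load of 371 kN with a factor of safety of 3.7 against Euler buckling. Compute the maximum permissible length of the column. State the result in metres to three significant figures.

Buckling occurs about the weak axis: I_min = h·b³/12 with b = 44.0 mm (the shorter side).
I_min = 72.0×44.0³/12 = 5.111×10^5 mm⁴
I = 5.111×10^-7 m⁴
Required critical load P_cr = n·P = 3.7 × 371 = 1373 kN = 1.373×10^6 N
From P_cr = π²EI/(K·L)²:  L = (1/K)·√(π²EI/P_cr) = (1/0.5)·√(π²×1.10×10^11×5.111×10^-7/1.373×10^6)
L = 1.27 m

L_max ≈ 1.27 m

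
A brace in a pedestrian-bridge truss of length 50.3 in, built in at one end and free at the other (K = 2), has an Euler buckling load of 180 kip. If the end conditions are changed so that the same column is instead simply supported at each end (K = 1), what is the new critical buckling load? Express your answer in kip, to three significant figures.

P_cr ≈ 720 kip

P_cr ∝ 1/K², so P_cr,new = P_cr,old × (K_old/K_new)² = 180 × (2/1)²
= 180 × 4.000 = 720 kip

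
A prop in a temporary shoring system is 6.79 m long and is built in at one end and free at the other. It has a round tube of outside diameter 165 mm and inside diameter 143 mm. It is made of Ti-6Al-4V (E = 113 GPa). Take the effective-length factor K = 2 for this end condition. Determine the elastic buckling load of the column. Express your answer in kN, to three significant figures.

P_cr ≈ 95.9 kN

d_o = 165 mm, d_i = 143 mm
I = π(d_o⁴ − d_i⁴)/64 = π(165⁴ − 143.0⁴)/64 = 1.586×10^7 mm⁴
I = 1.586×10^7 mm⁴ = 1.586×10^-5 m⁴
Effective length L_e = K·L = 2 × 6.79 = 13.58 m
P_cr = π²EI / L_e² = π² × 113×10⁹ × 1.586×10^-5 / 13.58² = 9.590×10^4 N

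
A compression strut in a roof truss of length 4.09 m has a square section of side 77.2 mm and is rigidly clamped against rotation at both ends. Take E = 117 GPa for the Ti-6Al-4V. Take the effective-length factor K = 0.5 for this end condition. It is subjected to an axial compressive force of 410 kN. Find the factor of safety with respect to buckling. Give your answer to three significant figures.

I = a⁴/12 = 77.2⁴/12 = 2.960×10^6 mm⁴
I = 2.960×10^6 mm⁴ = 2.960×10^-6 m⁴
Effective length L_e = K·L = 0.5 × 4.09 = 2.045 m
P_cr = π²EI / L_e² = π² × 117×10⁹ × 2.960×10^-6 / 2.045² = 8.173×10^5 N
Factor of safety n = P_cr / P = 817.31 / 410 = 1.99

n ≈ 1.99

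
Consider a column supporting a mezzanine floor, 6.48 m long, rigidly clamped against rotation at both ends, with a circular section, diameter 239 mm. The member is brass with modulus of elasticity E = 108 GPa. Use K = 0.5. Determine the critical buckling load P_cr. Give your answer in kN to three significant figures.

P_cr ≈ 16300 kN

I = πd⁴/64 = π×239⁴/64 = 1.602×10^8 mm⁴
I = 1.602×10^8 mm⁴ = 1.602×10^-4 m⁴
Effective length L_e = K·L = 0.5 × 6.48 = 3.240 m
P_cr = π²EI / L_e² = π² × 108×10⁹ × 1.602×10^-4 / 3.240² = 1.626×10^7 N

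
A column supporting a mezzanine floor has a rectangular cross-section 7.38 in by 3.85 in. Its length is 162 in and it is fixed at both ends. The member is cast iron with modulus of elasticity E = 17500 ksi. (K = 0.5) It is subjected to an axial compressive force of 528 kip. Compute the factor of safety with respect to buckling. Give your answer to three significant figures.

n ≈ 1.75

Buckling occurs about the weak axis: I_min = h·b³/12 with b = 3.85 in (the shorter side).
I_min = 7.38×3.85³/12 = 35.10 in⁴
Effective length L_e = K·L = 0.5 × 162 = 81.00 in
P_cr = π²EI / L_e² = π² × 17500×10³ × 35.10 / 81.00² = 9.239×10^5 lb
Factor of safety n = P_cr / P = 923.90 / 528 = 1.75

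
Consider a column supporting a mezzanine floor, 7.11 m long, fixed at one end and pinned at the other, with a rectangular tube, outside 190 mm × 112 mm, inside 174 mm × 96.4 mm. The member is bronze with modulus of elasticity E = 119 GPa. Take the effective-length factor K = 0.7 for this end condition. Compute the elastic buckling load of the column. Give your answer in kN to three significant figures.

Weak-axis I_min = (h_o·b_o³ − h_i·b_i³)/12 with b_o = 112, b_i = 96.40 mm (shorter outer/inner sides).
I_min = (190×112³ − 174.0×96.40³)/12 = 9.255×10^6 mm⁴
I = 9.255×10^6 mm⁴ = 9.255×10^-6 m⁴
Effective length L_e = K·L = 0.7 × 7.11 = 4.977 m
P_cr = π²EI / L_e² = π² × 119×10⁹ × 9.255×10^-6 / 4.977² = 4.388×10^5 N

P_cr ≈ 439 kN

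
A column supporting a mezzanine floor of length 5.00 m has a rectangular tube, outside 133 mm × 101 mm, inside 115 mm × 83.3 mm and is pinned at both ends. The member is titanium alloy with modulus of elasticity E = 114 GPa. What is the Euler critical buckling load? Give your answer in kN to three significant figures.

Weak-axis I_min = (h_o·b_o³ − h_i·b_i³)/12 with b_o = 101, b_i = 83.30 mm (shorter outer/inner sides).
I_min = (133×101³ − 115.0×83.30³)/12 = 5.880×10^6 mm⁴
I = 5.880×10^6 mm⁴ = 5.880×10^-6 m⁴
Effective length L_e = K·L = 1 × 5.00 = 5.000 m
P_cr = π²EI / L_e² = π² × 114×10⁹ × 5.880×10^-6 / 5.000² = 2.646×10^5 N

P_cr ≈ 265 kN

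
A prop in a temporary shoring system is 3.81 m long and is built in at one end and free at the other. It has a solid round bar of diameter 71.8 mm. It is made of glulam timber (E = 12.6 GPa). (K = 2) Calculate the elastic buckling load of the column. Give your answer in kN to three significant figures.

P_cr ≈ 2.79 kN

I = πd⁴/64 = π×71.8⁴/64 = 1.305×10^6 mm⁴
I = 1.305×10^6 mm⁴ = 1.305×10^-6 m⁴
Effective length L_e = K·L = 2 × 3.81 = 7.620 m
P_cr = π²EI / L_e² = π² × 12.6×10⁹ × 1.305×10^-6 / 7.620² = 2.794×10^3 N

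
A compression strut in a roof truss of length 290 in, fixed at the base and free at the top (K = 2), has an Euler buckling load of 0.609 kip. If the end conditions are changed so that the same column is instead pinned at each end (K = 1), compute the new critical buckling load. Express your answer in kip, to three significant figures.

P_cr ∝ 1/K², so P_cr,new = P_cr,old × (K_old/K_new)² = 0.609 × (2/1)²
= 0.609 × 4.000 = 2.44 kip

P_cr ≈ 2.44 kip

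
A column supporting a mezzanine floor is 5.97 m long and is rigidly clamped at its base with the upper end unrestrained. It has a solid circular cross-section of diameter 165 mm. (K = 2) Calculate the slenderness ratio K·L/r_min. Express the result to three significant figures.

For a solid circle r = d/4 = 165/4 = 41.25 mm
L_e = K·L = 2 × 5.97 m = 11.94 m = 11940 mm
λ = L_e / r_min = 11940 / 41.25 = 289

λ ≈ 289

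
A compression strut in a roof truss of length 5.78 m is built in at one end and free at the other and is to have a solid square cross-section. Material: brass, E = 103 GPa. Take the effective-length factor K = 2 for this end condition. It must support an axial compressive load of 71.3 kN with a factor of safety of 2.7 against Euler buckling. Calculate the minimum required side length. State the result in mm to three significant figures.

a ≈ 132 mm

Required P_cr = n·P = 2.7 × 71.3 = 192.5 kN
L_e = K·L = 2 × 5.78 = 11.56 m
Required I = P_cr·L_e²/(π²E) = 1.925×10^5 × 11.56² / (π² × 1.03×10^11) = 2.531×10^-5 m⁴
I_req = 2.531×10^7 mm⁴
Solid square: I = a⁴/12  ⇒  a = (12I)^(1/4) = (12×2.531×10^7)^(1/4) = 132 mm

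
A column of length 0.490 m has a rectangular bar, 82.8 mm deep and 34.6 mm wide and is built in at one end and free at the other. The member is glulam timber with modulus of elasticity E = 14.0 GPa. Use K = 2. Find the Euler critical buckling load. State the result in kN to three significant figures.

P_cr ≈ 41.1 kN

Buckling occurs about the weak axis: I_min = h·b³/12 with b = 34.6 mm (the shorter side).
I_min = 82.8×34.6³/12 = 2.858×10^5 mm⁴
I = 2.858×10^5 mm⁴ = 2.858×10^-7 m⁴
Effective length L_e = K·L = 2 × 0.490 = 0.9800 m
P_cr = π²EI / L_e² = π² × 14.0×10⁹ × 2.858×10^-7 / 0.9800² = 4.112×10^4 N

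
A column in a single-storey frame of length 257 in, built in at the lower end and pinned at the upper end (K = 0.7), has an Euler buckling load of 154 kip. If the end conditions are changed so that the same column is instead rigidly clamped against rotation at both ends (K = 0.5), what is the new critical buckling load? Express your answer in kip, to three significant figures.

P_cr ∝ 1/K², so P_cr,new = P_cr,old × (K_old/K_new)² = 154 × (0.7/0.5)²
= 154 × 1.960 = 302 kip

P_cr ≈ 302 kip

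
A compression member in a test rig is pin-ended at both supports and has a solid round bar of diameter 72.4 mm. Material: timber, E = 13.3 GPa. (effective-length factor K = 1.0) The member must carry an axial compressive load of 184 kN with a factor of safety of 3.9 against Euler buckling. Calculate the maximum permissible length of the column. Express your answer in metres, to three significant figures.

I = πd⁴/64 = π×72.4⁴/64 = 1.349×10^6 mm⁴
I = 1.349×10^-6 m⁴
Required critical load P_cr = n·P = 3.9 × 184 = 717.6 kN = 7.176×10^5 N
From P_cr = π²EI/(K·L)²:  L = (1/K)·√(π²EI/P_cr) = (1/1)·√(π²×1.33×10^10×1.349×10^-6/7.176×10^5)
L = 0.497 m

L_max ≈ 0.497 m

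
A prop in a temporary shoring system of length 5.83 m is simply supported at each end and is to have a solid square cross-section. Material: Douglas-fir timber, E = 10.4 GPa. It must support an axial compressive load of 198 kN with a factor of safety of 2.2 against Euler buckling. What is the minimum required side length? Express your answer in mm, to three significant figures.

a ≈ 204 mm

Required P_cr = n·P = 2.2 × 198 = 435.6 kN
L_e = K·L = 1 × 5.83 = 5.830 m
Required I = P_cr·L_e²/(π²E) = 4.356×10^5 × 5.830² / (π² × 1.04×10^10) = 1.442×10^-4 m⁴
I_req = 1.442×10^8 mm⁴
Solid square: I = a⁴/12  ⇒  a = (12I)^(1/4) = (12×1.442×10^8)^(1/4) = 204 mm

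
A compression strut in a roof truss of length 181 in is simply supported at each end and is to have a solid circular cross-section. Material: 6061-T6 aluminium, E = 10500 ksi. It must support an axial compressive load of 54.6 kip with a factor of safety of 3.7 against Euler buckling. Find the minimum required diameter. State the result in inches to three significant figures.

Required P_cr = n·P = 3.7 × 54.6 = 202.0 kip
L_e = K·L = 1 × 181 = 181.0 in
Required I = P_cr·L_e²/(π²E) = 2.020×10^5 × 181.0² / (π² × 1.05×10^7) = 63.86 in⁴
Solid circle: I = πd⁴/64  ⇒  d = (64I/π)^(1/4) = (64×63.86/π)^(1/4) = 6.01 in

d ≈ 6.01 in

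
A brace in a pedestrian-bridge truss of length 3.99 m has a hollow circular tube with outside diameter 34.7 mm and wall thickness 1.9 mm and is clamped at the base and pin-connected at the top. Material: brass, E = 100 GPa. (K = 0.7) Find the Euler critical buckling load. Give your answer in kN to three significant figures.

P_cr ≈ 3.34 kN

Inner diameter d_i = 34.7 − 2×1.9 = 30.90 mm
I = π(d_o⁴ − d_i⁴)/64 = π(34.7⁴ − 30.90⁴)/64 = 2.642×10^4 mm⁴
I = 2.642×10^4 mm⁴ = 2.642×10^-8 m⁴
Effective length L_e = K·L = 0.7 × 3.99 = 2.793 m
P_cr = π²EI / L_e² = π² × 100×10⁹ × 2.642×10^-8 / 2.793² = 3.342×10^3 N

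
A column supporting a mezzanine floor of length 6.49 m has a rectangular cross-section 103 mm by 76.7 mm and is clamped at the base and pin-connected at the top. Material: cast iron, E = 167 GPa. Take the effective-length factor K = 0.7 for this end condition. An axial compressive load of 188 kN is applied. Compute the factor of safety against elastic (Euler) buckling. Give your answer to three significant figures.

n ≈ 1.65

Buckling occurs about the weak axis: I_min = h·b³/12 with b = 76.7 mm (the shorter side).
I_min = 103×76.7³/12 = 3.873×10^6 mm⁴
I = 3.873×10^6 mm⁴ = 3.873×10^-6 m⁴
Effective length L_e = K·L = 0.7 × 6.49 = 4.543 m
P_cr = π²EI / L_e² = π² × 167×10⁹ × 3.873×10^-6 / 4.543² = 3.093×10^5 N
Factor of safety n = P_cr / P = 309.29 / 188 = 1.65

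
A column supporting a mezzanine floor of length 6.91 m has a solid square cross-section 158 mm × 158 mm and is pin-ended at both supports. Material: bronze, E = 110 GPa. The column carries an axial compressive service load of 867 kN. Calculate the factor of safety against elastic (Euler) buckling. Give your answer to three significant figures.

I = a⁴/12 = 158⁴/12 = 5.193×10^7 mm⁴
I = 5.193×10^7 mm⁴ = 5.193×10^-5 m⁴
Effective length L_e = K·L = 1 × 6.91 = 6.910 m
P_cr = π²EI / L_e² = π² × 110×10⁹ × 5.193×10^-5 / 6.910² = 1.181×10^6 N
Factor of safety n = P_cr / P = 1180.8 / 867 = 1.36

n ≈ 1.36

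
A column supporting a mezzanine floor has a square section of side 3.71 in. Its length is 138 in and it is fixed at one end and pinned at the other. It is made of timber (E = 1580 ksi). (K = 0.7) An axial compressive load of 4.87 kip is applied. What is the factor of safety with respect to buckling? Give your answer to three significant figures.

I = a⁴/12 = 3.71⁴/12 = 15.79 in⁴
Effective length L_e = K·L = 0.7 × 138 = 96.60 in
P_cr = π²EI / L_e² = π² × 1580×10³ × 15.79 / 96.60² = 2.638×10^4 lb
Factor of safety n = P_cr / P = 26.383 / 4.87 = 5.42

n ≈ 5.42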